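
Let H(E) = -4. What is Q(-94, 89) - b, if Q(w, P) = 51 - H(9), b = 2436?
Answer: -2381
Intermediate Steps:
Q(w, P) = 55 (Q(w, P) = 51 - 1*(-4) = 51 + 4 = 55)
Q(-94, 89) - b = 55 - 1*2436 = 55 - 2436 = -2381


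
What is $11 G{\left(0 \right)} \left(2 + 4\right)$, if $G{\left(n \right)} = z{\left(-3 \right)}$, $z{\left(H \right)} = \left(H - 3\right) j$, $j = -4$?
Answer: $1584$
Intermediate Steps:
$z{\left(H \right)} = 12 - 4 H$ ($z{\left(H \right)} = \left(H - 3\right) \left(-4\right) = \left(-3 + H\right) \left(-4\right) = 12 - 4 H$)
$G{\left(n \right)} = 24$ ($G{\left(n \right)} = 12 - -12 = 12 + 12 = 24$)
$11 G{\left(0 \right)} \left(2 + 4\right) = 11 \cdot 24 \left(2 + 4\right) = 264 \cdot 6 = 1584$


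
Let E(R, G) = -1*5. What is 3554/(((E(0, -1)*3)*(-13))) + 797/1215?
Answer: 59647/3159 ≈ 18.882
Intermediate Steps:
E(R, G) = -5
3554/(((E(0, -1)*3)*(-13))) + 797/1215 = 3554/((-5*3*(-13))) + 797/1215 = 3554/((-15*(-13))) + 797*(1/1215) = 3554/195 + 797/1215 = 59647/3159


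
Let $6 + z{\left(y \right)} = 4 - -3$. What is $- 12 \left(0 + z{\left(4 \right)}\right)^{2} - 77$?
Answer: $-89$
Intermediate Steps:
$z{\left(y \right)} = 1$ ($z{\left(y \right)} = -6 + \left(4 - -3\right) = -6 + \left(4 + 3\right) = -6 + 7 = 1$)
$- 12 \left(0 + z{\left(4 \right)}\right)^{2} - 77 = - 12 \left(0 + 1\right)^{2} - 77 = - 12 \cdot 1^{2} - 77 = \left(-12\right) 1 - 77 = -12 - 77 = -89$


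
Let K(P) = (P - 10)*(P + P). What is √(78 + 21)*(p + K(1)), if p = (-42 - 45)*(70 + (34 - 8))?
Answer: -25110*√11 ≈ -83281.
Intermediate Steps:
p = -8352 (p = -87*(70 + 26) = -87*96 = -8352)
K(P) = 2*P*(-10 + P) (K(P) = (-10 + P)*(2*P) = 2*P*(-10 + P))
√(78 + 21)*(p + K(1)) = √(78 + 21)*(-8352 + 2*1*(-10 + 1)) = √99*(-8352 + 2*1*(-9)) = (3*√11)*(-8352 - 18) = (3*√11)*(-8370) = -25110*√11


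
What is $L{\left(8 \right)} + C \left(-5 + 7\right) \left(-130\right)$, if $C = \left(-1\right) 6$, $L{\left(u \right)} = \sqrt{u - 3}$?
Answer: $1560 + \sqrt{5} \approx 1562.2$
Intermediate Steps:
$L{\left(u \right)} = \sqrt{-3 + u}$
$C = -6$
$L{\left(8 \right)} + C \left(-5 + 7\right) \left(-130\right) = \sqrt{-3 + 8} + - 6 \left(-5 + 7\right) \left(-130\right) = \sqrt{5} + \left(-6\right) 2 \left(-130\right) = \sqrt{5} - -1560 = \sqrt{5} + 1560 = 1560 + \sqrt{5}$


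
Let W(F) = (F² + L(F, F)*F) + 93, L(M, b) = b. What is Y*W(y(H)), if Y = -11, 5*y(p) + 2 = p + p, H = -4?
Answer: -1111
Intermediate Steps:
y(p) = -⅖ + 2*p/5 (y(p) = -⅖ + (p + p)/5 = -⅖ + (2*p)/5 = -⅖ + 2*p/5)
W(F) = 93 + 2*F² (W(F) = (F² + F*F) + 93 = (F² + F²) + 93 = 2*F² + 93 = 93 + 2*F²)
Y*W(y(H)) = -11*(93 + 2*(-⅖ + (⅖)*(-4))²) = -11*(93 + 2*(-⅖ - 8/5)²) = -11*(93 + 2*(-2)²) = -11*(93 + 2*4) = -11*(93 + 8) = -11*101 = -1111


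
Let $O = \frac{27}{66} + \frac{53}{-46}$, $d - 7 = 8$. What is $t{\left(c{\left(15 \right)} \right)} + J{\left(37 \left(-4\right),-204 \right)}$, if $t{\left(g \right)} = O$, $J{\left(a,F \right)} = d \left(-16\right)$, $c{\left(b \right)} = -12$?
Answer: $- \frac{60908}{253} \approx -240.74$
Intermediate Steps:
$d = 15$ ($d = 7 + 8 = 15$)
$O = - \frac{188}{253}$ ($O = 27 \cdot \frac{1}{66} + 53 \left(- \frac{1}{46}\right) = \frac{9}{22} - \frac{53}{46} = - \frac{188}{253} \approx -0.74308$)
$J{\left(a,F \right)} = -240$ ($J{\left(a,F \right)} = 15 \left(-16\right) = -240$)
$t{\left(g \right)} = - \frac{188}{253}$
$t{\left(c{\left(15 \right)} \right)} + J{\left(37 \left(-4\right),-204 \right)} = - \frac{188}{253} - 240 = - \frac{60908}{253}$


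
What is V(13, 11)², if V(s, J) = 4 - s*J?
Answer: 19321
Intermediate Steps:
V(s, J) = 4 - J*s
V(13, 11)² = (4 - 1*11*13)² = (4 - 143)² = (-139)² = 19321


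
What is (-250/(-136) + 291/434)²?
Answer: 1370406361/217739536 ≈ 6.2938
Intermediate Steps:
(-250/(-136) + 291/434)² = (-250*(-1/136) + 291*(1/434))² = (125/68 + 291/434)² = (37019/14756)² = 1370406361/217739536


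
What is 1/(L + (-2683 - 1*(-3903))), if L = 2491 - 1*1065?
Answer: 1/2646 ≈ 0.00037793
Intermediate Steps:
L = 1426 (L = 2491 - 1065 = 1426)
1/(L + (-2683 - 1*(-3903))) = 1/(1426 + (-2683 - 1*(-3903))) = 1/(1426 + (-2683 + 3903)) = 1/(1426 + 1220) = 1/2646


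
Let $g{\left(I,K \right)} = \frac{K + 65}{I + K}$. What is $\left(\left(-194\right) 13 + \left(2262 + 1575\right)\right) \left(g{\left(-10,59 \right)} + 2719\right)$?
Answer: $\frac{175361825}{49} \approx 3.5788 \cdot 10^{6}$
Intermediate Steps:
$g{\left(I,K \right)} = \frac{65 + K}{I + K}$
$\left(\left(-194\right) 13 + \left(2262 + 1575\right)\right) \left(g{\left(-10,59 \right)} + 2719\right) = \left(\left(-194\right) 13 + \left(2262 + 1575\right)\right) \left(\frac{65 + 59}{-10 + 59} + 2719\right) = \left(-2522 + 3837\right) \left(\frac{1}{49} \cdot 124 + 2719\right) = 1315 \left(\frac{1}{49} \cdot 124 + 2719\right) = 1315 \left(\frac{124}{49} + 2719\right) = 1315 \cdot \frac{133355}{49} = \frac{175361825}{49}$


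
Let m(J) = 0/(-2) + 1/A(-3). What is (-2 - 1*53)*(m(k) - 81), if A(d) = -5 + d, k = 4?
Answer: 35695/8 ≈ 4461.9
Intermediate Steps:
m(J) = -⅛ (m(J) = 0/(-2) + 1/(-5 - 3) = 0*(-½) + 1/(-8) = 0 + 1*(-⅛) = 0 - ⅛ = -⅛)
(-2 - 1*53)*(m(k) - 81) = (-2 - 1*53)*(-⅛ - 81) = (-2 - 53)*(-649/8) = -55*(-649/8) = 35695/8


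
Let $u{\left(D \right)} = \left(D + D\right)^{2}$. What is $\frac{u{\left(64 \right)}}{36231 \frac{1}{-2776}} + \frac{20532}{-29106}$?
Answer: $- \frac{73585695622}{58585527} \approx -1256.0$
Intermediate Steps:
$u{\left(D \right)} = 4 D^{2}$ ($u{\left(D \right)} = \left(2 D\right)^{2} = 4 D^{2}$)
$\frac{u{\left(64 \right)}}{36231 \frac{1}{-2776}} + \frac{20532}{-29106} = \frac{4 \cdot 64^{2}}{36231 \frac{1}{-2776}} + \frac{20532}{-29106} = \frac{4 \cdot 4096}{36231 \left(- \frac{1}{2776}\right)} + 20532 \left(- \frac{1}{29106}\right) = \frac{16384}{- \frac{36231}{2776}} - \frac{3422}{4851} = 16384 \left(- \frac{2776}{36231}\right) - \frac{3422}{4851} = - \frac{45481984}{36231} - \frac{3422}{4851} = - \frac{73585695622}{58585527}$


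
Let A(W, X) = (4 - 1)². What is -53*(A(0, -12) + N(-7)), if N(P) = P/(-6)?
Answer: -3233/6 ≈ -538.83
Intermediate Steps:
N(P) = -P/6 (N(P) = P*(-⅙) = -P/6)
A(W, X) = 9 (A(W, X) = 3² = 9)
-53*(A(0, -12) + N(-7)) = -53*(9 - ⅙*(-7)) = -53*(9 + 7/6) = -53*61/6 = -3233/6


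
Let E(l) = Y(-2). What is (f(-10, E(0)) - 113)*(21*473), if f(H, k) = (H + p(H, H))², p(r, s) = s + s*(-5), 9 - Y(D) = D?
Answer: 7817271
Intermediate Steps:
Y(D) = 9 - D
E(l) = 11 (E(l) = 9 - 1*(-2) = 9 + 2 = 11)
p(r, s) = -4*s (p(r, s) = s - 5*s = -4*s)
f(H, k) = 9*H² (f(H, k) = (H - 4*H)² = (-3*H)² = 9*H²)
(f(-10, E(0)) - 113)*(21*473) = (9*(-10)² - 113)*(21*473) = (9*100 - 113)*9933 = (900 - 113)*9933 = 787*9933 = 7817271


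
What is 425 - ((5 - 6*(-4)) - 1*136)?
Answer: 532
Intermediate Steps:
425 - ((5 - 6*(-4)) - 1*136) = 425 - ((5 + 24) - 136) = 425 - (29 - 136) = 425 - 1*(-107) = 425 + 107 = 532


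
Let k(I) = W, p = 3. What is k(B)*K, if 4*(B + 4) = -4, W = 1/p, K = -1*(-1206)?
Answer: 402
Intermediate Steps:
K = 1206
W = ⅓ (W = 1/3 = ⅓ ≈ 0.33333)
B = -5 (B = -4 + (¼)*(-4) = -4 - 1 = -5)
k(I) = ⅓
k(B)*K = (⅓)*1206 = 402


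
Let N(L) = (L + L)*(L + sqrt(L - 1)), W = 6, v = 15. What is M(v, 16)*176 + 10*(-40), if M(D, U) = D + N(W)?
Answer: 14912 + 2112*sqrt(5) ≈ 19635.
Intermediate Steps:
N(L) = 2*L*(L + sqrt(-1 + L)) (N(L) = (2*L)*(L + sqrt(-1 + L)) = 2*L*(L + sqrt(-1 + L)))
M(D, U) = 72 + D + 12*sqrt(5) (M(D, U) = D + 2*6*(6 + sqrt(-1 + 6)) = D + 2*6*(6 + sqrt(5)) = D + (72 + 12*sqrt(5)) = 72 + D + 12*sqrt(5))
M(v, 16)*176 + 10*(-40) = (72 + 15 + 12*sqrt(5))*176 + 10*(-40) = (87 + 12*sqrt(5))*176 - 400 = (15312 + 2112*sqrt(5)) - 400 = 14912 + 2112*sqrt(5)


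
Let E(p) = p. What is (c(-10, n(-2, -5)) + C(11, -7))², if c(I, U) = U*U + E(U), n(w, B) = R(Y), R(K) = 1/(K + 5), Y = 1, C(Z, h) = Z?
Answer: 162409/1296 ≈ 125.32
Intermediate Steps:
R(K) = 1/(5 + K)
n(w, B) = ⅙ (n(w, B) = 1/(5 + 1) = 1/6 = ⅙)
c(I, U) = U + U² (c(I, U) = U*U + U = U² + U = U + U²)
(c(-10, n(-2, -5)) + C(11, -7))² = ((1 + ⅙)/6 + 11)² = ((⅙)*(7/6) + 11)² = (7/36 + 11)² = (403/36)² = 162409/1296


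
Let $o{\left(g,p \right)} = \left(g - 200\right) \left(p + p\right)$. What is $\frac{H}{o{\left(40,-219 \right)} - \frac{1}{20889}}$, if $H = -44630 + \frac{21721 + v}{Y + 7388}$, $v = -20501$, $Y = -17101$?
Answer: $- \frac{823202086590}{1292624688077} \approx -0.63685$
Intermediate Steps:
$o{\left(g,p \right)} = 2 p \left(-200 + g\right)$ ($o{\left(g,p \right)} = \left(-200 + g\right) 2 p = 2 p \left(-200 + g\right)$)
$H = - \frac{433492410}{9713}$ ($H = -44630 + \frac{21721 - 20501}{-17101 + 7388} = -44630 + \frac{1220}{-9713} = -44630 + 1220 \left(- \frac{1}{9713}\right) = -44630 - \frac{1220}{9713} = - \frac{433492410}{9713} \approx -44630.0$)
$\frac{H}{o{\left(40,-219 \right)} - \frac{1}{20889}} = - \frac{433492410}{9713 \left(2 \left(-219\right) \left(-200 + 40\right) - \frac{1}{20889}\right)} = - \frac{433492410}{9713 \left(2 \left(-219\right) \left(-160\right) - \frac{1}{20889}\right)} = - \frac{433492410}{9713 \left(70080 - \frac{1}{20889}\right)} = - \frac{433492410}{9713 \cdot \frac{1463901119}{20889}} = \left(- \frac{433492410}{9713}\right) \frac{20889}{1463901119} = - \frac{823202086590}{1292624688077}$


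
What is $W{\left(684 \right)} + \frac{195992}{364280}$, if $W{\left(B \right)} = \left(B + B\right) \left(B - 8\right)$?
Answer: $\frac{42109335379}{45535} \approx 9.2477 \cdot 10^{5}$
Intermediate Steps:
$W{\left(B \right)} = 2 B \left(-8 + B\right)$
$W{\left(684 \right)} + \frac{195992}{364280} = 2 \cdot 684 \left(-8 + 684\right) + \frac{195992}{364280} = 2 \cdot 684 \cdot 676 + 195992 \cdot \frac{1}{364280} = 924768 + \frac{24499}{45535} = \frac{42109335379}{45535}$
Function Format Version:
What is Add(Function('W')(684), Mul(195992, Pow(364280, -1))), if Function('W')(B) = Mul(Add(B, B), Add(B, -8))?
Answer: Rational(42109335379, 45535) ≈ 9.2477e+5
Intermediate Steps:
Function('W')(B) = Mul(2, B, Add(-8, B)) (Function('W')(B) = Mul(Mul(2, B), Add(-8, B)) = Mul(2, B, Add(-8, B)))
Add(Function('W')(684), Mul(195992, Pow(364280, -1))) = Add(Mul(2, 684, Add(-8, 684)), Mul(195992, Pow(364280, -1))) = Add(Mul(2, 684, 676), Mul(195992, Rational(1, 364280))) = Add(924768, Rational(24499, 45535)) = Rational(42109335379, 45535)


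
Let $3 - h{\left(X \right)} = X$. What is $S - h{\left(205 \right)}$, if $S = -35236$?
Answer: $-35034$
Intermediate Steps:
$h{\left(X \right)} = 3 - X$
$S - h{\left(205 \right)} = -35236 - \left(3 - 205\right) = -35236 - -202 = -35236 + 202 = -35034$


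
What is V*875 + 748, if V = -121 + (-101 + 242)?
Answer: 18248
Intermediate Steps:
V = 20 (V = -121 + 141 = 20)
V*875 + 748 = 20*875 + 748 = 17500 + 748 = 18248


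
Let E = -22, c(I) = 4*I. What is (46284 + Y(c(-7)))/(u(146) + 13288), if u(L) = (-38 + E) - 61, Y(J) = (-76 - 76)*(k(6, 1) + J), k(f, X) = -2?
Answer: 892/231 ≈ 3.8615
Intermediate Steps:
Y(J) = 304 - 152*J (Y(J) = (-76 - 76)*(-2 + J) = -152*(-2 + J) = 304 - 152*J)
u(L) = -121 (u(L) = (-38 - 22) - 61 = -60 - 61 = -121)
(46284 + Y(c(-7)))/(u(146) + 13288) = (46284 + (304 - 608*(-7)))/(-121 + 13288) = (46284 + (304 - 152*(-28)))/13167 = (46284 + (304 + 4256))*(1/13167) = (46284 + 4560)*(1/13167) = 50844*(1/13167) = 892/231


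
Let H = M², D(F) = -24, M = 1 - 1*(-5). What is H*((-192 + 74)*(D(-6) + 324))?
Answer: -1274400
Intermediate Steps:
M = 6 (M = 1 + 5 = 6)
H = 36 (H = 6² = 36)
H*((-192 + 74)*(D(-6) + 324)) = 36*((-192 + 74)*(-24 + 324)) = 36*(-118*300) = 36*(-35400) = -1274400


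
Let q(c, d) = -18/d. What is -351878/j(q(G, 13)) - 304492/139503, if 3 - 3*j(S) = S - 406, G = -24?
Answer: -1916057893546/744248505 ≈ -2574.5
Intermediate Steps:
j(S) = 409/3 - S/3 (j(S) = 1 - (S - 406)/3 = 1 - (-406 + S)/3 = 1 + (406/3 - S/3) = 409/3 - S/3)
-351878/j(q(G, 13)) - 304492/139503 = -351878/(409/3 - (-6)/13) - 304492/139503 = -351878/(409/3 - (-6)/13) - 304492*1/139503 = -351878/(409/3 - ⅓*(-18/13)) - 304492/139503 = -351878/(409/3 + 6/13) - 304492/139503 = -351878/5335/39 - 304492/139503 = -351878*39/5335 - 304492/139503 = -13723242/5335 - 304492/139503 = -1916057893546/744248505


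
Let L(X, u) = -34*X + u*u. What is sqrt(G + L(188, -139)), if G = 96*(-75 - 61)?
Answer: I*sqrt(127) ≈ 11.269*I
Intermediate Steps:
L(X, u) = u**2 - 34*X (L(X, u) = -34*X + u**2 = u**2 - 34*X)
G = -13056 (G = 96*(-136) = -13056)
sqrt(G + L(188, -139)) = sqrt(-13056 + ((-139)**2 - 34*188)) = sqrt(-13056 + (19321 - 6392)) = sqrt(-13056 + 12929) = sqrt(-127) = I*sqrt(127)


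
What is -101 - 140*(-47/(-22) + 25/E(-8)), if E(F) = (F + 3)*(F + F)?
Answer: -19529/44 ≈ -443.84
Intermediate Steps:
E(F) = 2*F*(3 + F) (E(F) = (3 + F)*(2*F) = 2*F*(3 + F))
-101 - 140*(-47/(-22) + 25/E(-8)) = -101 - 140*(-47/(-22) + 25/((2*(-8)*(3 - 8)))) = -101 - 140*(-47*(-1/22) + 25/((2*(-8)*(-5)))) = -101 - 140*(47/22 + 25/80) = -101 - 140*(47/22 + 25*(1/80)) = -101 - 140*(47/22 + 5/16) = -101 - 140*431/176 = -101 - 15085/44 = -19529/44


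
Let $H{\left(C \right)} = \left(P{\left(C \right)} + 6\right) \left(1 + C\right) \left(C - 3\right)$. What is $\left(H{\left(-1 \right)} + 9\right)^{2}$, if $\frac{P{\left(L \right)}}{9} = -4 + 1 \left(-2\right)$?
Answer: $81$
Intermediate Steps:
$P{\left(L \right)} = -54$ ($P{\left(L \right)} = 9 \left(-4 + 1 \left(-2\right)\right) = 9 \left(-4 - 2\right) = 9 \left(-6\right) = -54$)
$H{\left(C \right)} = - 48 \left(1 + C\right) \left(-3 + C\right)$ ($H{\left(C \right)} = \left(-54 + 6\right) \left(1 + C\right) \left(C - 3\right) = - 48 \left(1 + C\right) \left(-3 + C\right)$)
$\left(H{\left(-1 \right)} + 9\right)^{2} = \left(\left(144 - 48 \left(-1\right)^{2} + 96 \left(-1\right)\right) + 9\right)^{2} = \left(\left(144 - 48 - 96\right) + 9\right)^{2} = \left(0 + 9\right)^{2} = 9^{2} = 81$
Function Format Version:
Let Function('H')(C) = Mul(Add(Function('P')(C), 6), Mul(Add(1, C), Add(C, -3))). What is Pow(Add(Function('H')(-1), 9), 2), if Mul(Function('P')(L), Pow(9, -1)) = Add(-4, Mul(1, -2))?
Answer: 81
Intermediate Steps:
Function('P')(L) = -54 (Function('P')(L) = Mul(9, Add(-4, Mul(1, -2))) = Mul(9, Add(-4, -2)) = Mul(9, -6) = -54)
Function('H')(C) = Mul(-48, Add(1, C), Add(-3, C)) (Function('H')(C) = Mul(Add(-54, 6), Mul(Add(1, C), Add(C, -3))) = Mul(-48, Mul(Add(1, C), Add(-3, C))) = Mul(-48, Add(1, C), Add(-3, C)))
Pow(Add(Function('H')(-1), 9), 2) = Pow(Add(Add(144, Mul(-48, Pow(-1, 2)), Mul(96, -1)), 9), 2) = Pow(Add(Add(144, Mul(-48, 1), -96), 9), 2) = Pow(Add(Add(144, -48, -96), 9), 2) = Pow(Add(0, 9), 2) = Pow(9, 2) = 81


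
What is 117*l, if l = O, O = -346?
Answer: -40482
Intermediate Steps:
l = -346
117*l = 117*(-346) = -40482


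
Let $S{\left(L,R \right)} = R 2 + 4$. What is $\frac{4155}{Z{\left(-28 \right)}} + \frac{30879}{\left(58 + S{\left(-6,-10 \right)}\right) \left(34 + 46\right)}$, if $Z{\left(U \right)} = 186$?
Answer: $\frac{1094683}{34720} \approx 31.529$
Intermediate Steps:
$S{\left(L,R \right)} = 4 + 2 R$ ($S{\left(L,R \right)} = 2 R + 4 = 4 + 2 R$)
$\frac{4155}{Z{\left(-28 \right)}} + \frac{30879}{\left(58 + S{\left(-6,-10 \right)}\right) \left(34 + 46\right)} = \frac{4155}{186} + \frac{30879}{\left(58 + \left(4 + 2 \left(-10\right)\right)\right) \left(34 + 46\right)} = 4155 \cdot \frac{1}{186} + \frac{30879}{\left(58 + \left(4 - 20\right)\right) 80} = \frac{1385}{62} + \frac{30879}{\left(58 - 16\right) 80} = \frac{1385}{62} + \frac{30879}{42 \cdot 80} = \frac{1385}{62} + \frac{30879}{3360} = \frac{1385}{62} + 30879 \cdot \frac{1}{3360} = \frac{1385}{62} + \frac{10293}{1120} = \frac{1094683}{34720}$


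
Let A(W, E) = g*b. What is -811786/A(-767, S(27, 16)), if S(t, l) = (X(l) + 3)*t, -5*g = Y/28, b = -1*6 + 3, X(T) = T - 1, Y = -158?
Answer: 56825020/237 ≈ 2.3977e+5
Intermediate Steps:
X(T) = -1 + T
b = -3 (b = -6 + 3 = -3)
g = 79/70 (g = -(-158)/(5*28) = -1/5*(-79/14) = 79/70 ≈ 1.1286)
S(t, l) = t*(2 + l) (S(t, l) = ((-1 + l) + 3)*t = (2 + l)*t = t*(2 + l))
A(W, E) = -237/70 (A(W, E) = (79/70)*(-3) = -237/70)
-811786/A(-767, S(27, 16)) = -811786/(-237/70) = -811786*(-70/237) = 56825020/237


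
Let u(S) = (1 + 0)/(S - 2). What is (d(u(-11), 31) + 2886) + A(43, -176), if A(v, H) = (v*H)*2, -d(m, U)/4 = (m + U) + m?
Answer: -160854/13 ≈ -12373.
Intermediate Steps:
u(S) = 1/(-2 + S)
d(m, U) = -8*m - 4*U (d(m, U) = -4*((m + U) + m) = -4*((U + m) + m) = -4*(U + 2*m) = -8*m - 4*U)
A(v, H) = 2*H*v (A(v, H) = (H*v)*2 = 2*H*v)
(d(u(-11), 31) + 2886) + A(43, -176) = ((-8/(-2 - 11) - 4*31) + 2886) + 2*(-176)*43 = ((-8/(-13) - 124) + 2886) - 15136 = ((-8*(-1/13) - 124) + 2886) - 15136 = ((8/13 - 124) + 2886) - 15136 = (-1604/13 + 2886) - 15136 = 35914/13 - 15136 = -160854/13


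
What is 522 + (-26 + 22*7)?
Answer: 650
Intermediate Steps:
522 + (-26 + 22*7) = 522 + (-26 + 154) = 522 + 128 = 650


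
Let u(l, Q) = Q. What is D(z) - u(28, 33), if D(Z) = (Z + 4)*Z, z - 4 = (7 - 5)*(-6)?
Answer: -1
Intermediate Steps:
z = -8 (z = 4 + (7 - 5)*(-6) = 4 + 2*(-6) = 4 - 12 = -8)
D(Z) = Z*(4 + Z) (D(Z) = (4 + Z)*Z = Z*(4 + Z))
D(z) - u(28, 33) = -8*(4 - 8) - 1*33 = -8*(-4) - 33 = 32 - 33 = -1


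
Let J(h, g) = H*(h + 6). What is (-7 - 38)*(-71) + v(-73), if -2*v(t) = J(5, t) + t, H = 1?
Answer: 3226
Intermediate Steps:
J(h, g) = 6 + h (J(h, g) = 1*(h + 6) = 1*(6 + h) = 6 + h)
v(t) = -11/2 - t/2 (v(t) = -((6 + 5) + t)/2 = -(11 + t)/2 = -11/2 - t/2)
(-7 - 38)*(-71) + v(-73) = (-7 - 38)*(-71) + (-11/2 - ½*(-73)) = -45*(-71) + (-11/2 + 73/2) = 3195 + 31 = 3226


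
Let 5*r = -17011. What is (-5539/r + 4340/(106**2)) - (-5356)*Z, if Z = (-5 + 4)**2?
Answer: 256026815234/47783899 ≈ 5358.0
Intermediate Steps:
r = -17011/5 (r = (1/5)*(-17011) = -17011/5 ≈ -3402.2)
Z = 1 (Z = (-1)**2 = 1)
(-5539/r + 4340/(106**2)) - (-5356)*Z = (-5539/(-17011/5) + 4340/(106**2)) - (-5356) = (-5539*(-5/17011) + 4340/11236) - 1*(-5356) = (27695/17011 + 4340*(1/11236)) + 5356 = (27695/17011 + 1085/2809) + 5356 = 96252190/47783899 + 5356 = 256026815234/47783899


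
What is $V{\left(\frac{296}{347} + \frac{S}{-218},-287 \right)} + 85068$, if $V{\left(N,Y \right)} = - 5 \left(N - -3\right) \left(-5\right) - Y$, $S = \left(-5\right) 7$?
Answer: $\frac{6464354605}{75646} \approx 85455.0$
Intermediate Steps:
$S = -35$
$V{\left(N,Y \right)} = 75 - Y + 25 N$ ($V{\left(N,Y \right)} = - 5 \left(N + 3\right) \left(-5\right) - Y = - 5 \left(3 + N\right) \left(-5\right) - Y = \left(-15 - 5 N\right) \left(-5\right) - Y = \left(75 + 25 N\right) - Y = 75 - Y + 25 N$)
$V{\left(\frac{296}{347} + \frac{S}{-218},-287 \right)} + 85068 = \left(75 - -287 + 25 \left(\frac{296}{347} - \frac{35}{-218}\right)\right) + 85068 = \left(75 + 287 + 25 \left(296 \cdot \frac{1}{347} - - \frac{35}{218}\right)\right) + 85068 = \left(75 + 287 + 25 \left(\frac{296}{347} + \frac{35}{218}\right)\right) + 85068 = \left(75 + 287 + 25 \cdot \frac{76673}{75646}\right) + 85068 = \left(75 + 287 + \frac{1916825}{75646}\right) + 85068 = \frac{29300677}{75646} + 85068 = \frac{6464354605}{75646}$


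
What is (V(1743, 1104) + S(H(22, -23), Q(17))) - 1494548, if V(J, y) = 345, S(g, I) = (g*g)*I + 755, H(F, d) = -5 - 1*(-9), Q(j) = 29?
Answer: -1492984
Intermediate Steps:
H(F, d) = 4 (H(F, d) = -5 + 9 = 4)
S(g, I) = 755 + I*g**2 (S(g, I) = g**2*I + 755 = I*g**2 + 755 = 755 + I*g**2)
(V(1743, 1104) + S(H(22, -23), Q(17))) - 1494548 = (345 + (755 + 29*4**2)) - 1494548 = (345 + (755 + 29*16)) - 1494548 = (345 + (755 + 464)) - 1494548 = (345 + 1219) - 1494548 = 1564 - 1494548 = -1492984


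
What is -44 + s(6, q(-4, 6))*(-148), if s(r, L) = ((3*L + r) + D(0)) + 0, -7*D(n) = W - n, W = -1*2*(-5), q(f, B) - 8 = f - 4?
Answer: -5044/7 ≈ -720.57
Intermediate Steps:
q(f, B) = 4 + f (q(f, B) = 8 + (f - 4) = 8 + (-4 + f) = 4 + f)
W = 10 (W = -2*(-5) = 10)
D(n) = -10/7 + n/7 (D(n) = -(10 - n)/7 = -10/7 + n/7)
s(r, L) = -10/7 + r + 3*L (s(r, L) = ((3*L + r) + (-10/7 + (⅐)*0)) + 0 = ((r + 3*L) + (-10/7 + 0)) + 0 = ((r + 3*L) - 10/7) + 0 = (-10/7 + r + 3*L) + 0 = -10/7 + r + 3*L)
-44 + s(6, q(-4, 6))*(-148) = -44 + (-10/7 + 6 + 3*(4 - 4))*(-148) = -44 + (-10/7 + 6 + 3*0)*(-148) = -44 + (-10/7 + 6 + 0)*(-148) = -44 + (32/7)*(-148) = -44 - 4736/7 = -5044/7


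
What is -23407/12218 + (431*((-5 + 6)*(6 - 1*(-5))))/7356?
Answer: -57128177/44937804 ≈ -1.2713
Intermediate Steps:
-23407/12218 + (431*((-5 + 6)*(6 - 1*(-5))))/7356 = -23407*1/12218 + (431*(1*(6 + 5)))*(1/7356) = -23407/12218 + (431*(1*11))*(1/7356) = -23407/12218 + (431*11)*(1/7356) = -23407/12218 + 4741*(1/7356) = -23407/12218 + 4741/7356 = -57128177/44937804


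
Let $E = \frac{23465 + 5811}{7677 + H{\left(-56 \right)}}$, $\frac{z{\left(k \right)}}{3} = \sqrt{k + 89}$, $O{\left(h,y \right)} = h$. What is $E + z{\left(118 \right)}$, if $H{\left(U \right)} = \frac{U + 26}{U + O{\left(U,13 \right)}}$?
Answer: $\frac{1639456}{429927} + 9 \sqrt{23} \approx 46.976$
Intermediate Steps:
$z{\left(k \right)} = 3 \sqrt{89 + k}$ ($z{\left(k \right)} = 3 \sqrt{k + 89} = 3 \sqrt{89 + k}$)
$H{\left(U \right)} = \frac{26 + U}{2 U}$ ($H{\left(U \right)} = \frac{U + 26}{U + U} = \frac{26 + U}{2 U}$)
$E = \frac{1639456}{429927}$ ($E = \frac{23465 + 5811}{7677 + \frac{26 - 56}{2 \left(-56\right)}} = \frac{29276}{7677 + \frac{1}{2} \left(- \frac{1}{56}\right) \left(-30\right)} = \frac{29276}{7677 + \frac{15}{56}} = \frac{29276}{\frac{429927}{56}} = 29276 \cdot \frac{56}{429927} = \frac{1639456}{429927} \approx 3.8133$)
$E + z{\left(118 \right)} = \frac{1639456}{429927} + 3 \sqrt{89 + 118} = \frac{1639456}{429927} + 3 \sqrt{207} = \frac{1639456}{429927} + 3 \cdot 3 \sqrt{23} = \frac{1639456}{429927} + 9 \sqrt{23}$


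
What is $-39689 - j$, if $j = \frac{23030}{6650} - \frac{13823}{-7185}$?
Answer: $- \frac{1083775849}{27303} \approx -39694.0$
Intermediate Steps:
$j = \frac{147082}{27303}$ ($j = 23030 \cdot \frac{1}{6650} - - \frac{13823}{7185} = \frac{329}{95} + \frac{13823}{7185} = \frac{147082}{27303} \approx 5.387$)
$-39689 - j = -39689 - \frac{147082}{27303} = - \frac{1083775849}{27303}$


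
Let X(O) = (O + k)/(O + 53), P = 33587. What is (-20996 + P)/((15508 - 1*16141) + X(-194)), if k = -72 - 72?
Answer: -1775331/88915 ≈ -19.967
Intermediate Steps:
k = -144
X(O) = (-144 + O)/(53 + O) (X(O) = (O - 144)/(O + 53) = (-144 + O)/(53 + O))
(-20996 + P)/((15508 - 1*16141) + X(-194)) = (-20996 + 33587)/((15508 - 1*16141) + (-144 - 194)/(53 - 194)) = 12591/((15508 - 16141) - 338/(-141)) = 12591/(-633 - 1/141*(-338)) = 12591/(-633 + 338/141) = 12591/(-88915/141) = 12591*(-141/88915) = -1775331/88915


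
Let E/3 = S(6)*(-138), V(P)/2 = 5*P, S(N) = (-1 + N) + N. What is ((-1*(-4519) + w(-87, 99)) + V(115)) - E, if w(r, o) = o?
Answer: 10322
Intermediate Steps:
S(N) = -1 + 2*N
V(P) = 10*P (V(P) = 2*(5*P) = 10*P)
E = -4554 (E = 3*((-1 + 2*6)*(-138)) = 3*((-1 + 12)*(-138)) = 3*(11*(-138)) = 3*(-1518) = -4554)
((-1*(-4519) + w(-87, 99)) + V(115)) - E = ((-1*(-4519) + 99) + 10*115) - 1*(-4554) = ((4519 + 99) + 1150) + 4554 = (4618 + 1150) + 4554 = 5768 + 4554 = 10322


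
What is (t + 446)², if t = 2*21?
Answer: 238144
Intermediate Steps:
t = 42
(t + 446)² = (42 + 446)² = 488² = 238144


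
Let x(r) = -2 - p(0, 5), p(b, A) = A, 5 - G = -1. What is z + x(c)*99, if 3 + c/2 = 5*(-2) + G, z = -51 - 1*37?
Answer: -781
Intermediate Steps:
G = 6 (G = 5 - 1*(-1) = 5 + 1 = 6)
z = -88 (z = -51 - 37 = -88)
c = -14 (c = -6 + 2*(5*(-2) + 6) = -6 + 2*(-10 + 6) = -6 + 2*(-4) = -6 - 8 = -14)
x(r) = -7 (x(r) = -2 - 1*5 = -2 - 5 = -7)
z + x(c)*99 = -88 - 7*99 = -88 - 693 = -781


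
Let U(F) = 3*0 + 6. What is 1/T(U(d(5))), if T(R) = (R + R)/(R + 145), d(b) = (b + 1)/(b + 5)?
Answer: 151/12 ≈ 12.583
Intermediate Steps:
d(b) = (1 + b)/(5 + b)
U(F) = 6 (U(F) = 0 + 6 = 6)
T(R) = 2*R/(145 + R) (T(R) = (2*R)/(145 + R) = 2*R/(145 + R))
1/T(U(d(5))) = 1/(2*6/(145 + 6)) = 1/(2*6/151) = 1/(2*6*(1/151)) = 1/(12/151) = 151/12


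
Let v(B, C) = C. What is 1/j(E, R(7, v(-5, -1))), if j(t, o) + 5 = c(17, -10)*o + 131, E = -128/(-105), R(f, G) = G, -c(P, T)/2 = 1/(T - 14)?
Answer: 12/1511 ≈ 0.0079418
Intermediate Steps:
c(P, T) = -2/(-14 + T) (c(P, T) = -2/(T - 14) = -2/(-14 + T))
E = 128/105 (E = -128*(-1/105) = 128/105 ≈ 1.2190)
j(t, o) = 126 + o/12 (j(t, o) = -5 + ((-2/(-14 - 10))*o + 131) = -5 + ((-2/(-24))*o + 131) = -5 + ((-2*(-1/24))*o + 131) = -5 + (o/12 + 131) = -5 + (131 + o/12) = 126 + o/12)
1/j(E, R(7, v(-5, -1))) = 1/(126 + (1/12)*(-1)) = 1/(126 - 1/12) = 1/(1511/12) = 12/1511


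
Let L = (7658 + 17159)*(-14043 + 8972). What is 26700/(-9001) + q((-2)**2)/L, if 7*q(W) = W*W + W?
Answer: -23520805788320/7929242370049 ≈ -2.9663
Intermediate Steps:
q(W) = W/7 + W**2/7 (q(W) = (W*W + W)/7 = (W**2 + W)/7 = (W + W**2)/7 = W/7 + W**2/7)
L = -125847007 (L = 24817*(-5071) = -125847007)
26700/(-9001) + q((-2)**2)/L = 26700/(-9001) + ((1/7)*(-2)**2*(1 + (-2)**2))/(-125847007) = 26700*(-1/9001) + ((1/7)*4*(1 + 4))*(-1/125847007) = -26700/9001 + ((1/7)*4*5)*(-1/125847007) = -26700/9001 + (20/7)*(-1/125847007) = -26700/9001 - 20/880929049 = -23520805788320/7929242370049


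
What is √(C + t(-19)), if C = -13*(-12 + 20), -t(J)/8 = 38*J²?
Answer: 2*I*√27462 ≈ 331.43*I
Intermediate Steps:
t(J) = -304*J²
C = -104 (C = -13*8 = -104)
√(C + t(-19)) = √(-104 - 304*(-19)²) = √(-104 - 304*361) = √(-104 - 109744) = √(-109848) = 2*I*√27462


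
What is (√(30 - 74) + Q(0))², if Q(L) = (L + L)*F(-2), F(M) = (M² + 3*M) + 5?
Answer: -44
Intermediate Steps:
F(M) = 5 + M² + 3*M
Q(L) = 6*L (Q(L) = (L + L)*(5 + (-2)² + 3*(-2)) = (2*L)*(5 + 4 - 6) = (2*L)*3 = 6*L)
(√(30 - 74) + Q(0))² = (√(30 - 74) + 6*0)² = (√(-44) + 0)² = (2*I*√11 + 0)² = (2*I*√11)² = -44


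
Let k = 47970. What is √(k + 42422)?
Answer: 2*√22598 ≈ 300.65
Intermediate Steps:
√(k + 42422) = √(47970 + 42422) = √90392 = 2*√22598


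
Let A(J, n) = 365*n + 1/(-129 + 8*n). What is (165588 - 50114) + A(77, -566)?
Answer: -424327213/4657 ≈ -91116.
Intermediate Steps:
A(J, n) = 1/(-129 + 8*n) + 365*n
(165588 - 50114) + A(77, -566) = (165588 - 50114) + (1 - 47085*(-566) + 2920*(-566)**2)/(-129 + 8*(-566)) = 115474 + (1 + 26650110 + 2920*320356)/(-129 - 4528) = 115474 + (1 + 26650110 + 935439520)/(-4657) = 115474 - 1/4657*962089631 = 115474 - 962089631/4657 = -424327213/4657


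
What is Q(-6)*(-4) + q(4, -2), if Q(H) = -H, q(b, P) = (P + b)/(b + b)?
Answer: -95/4 ≈ -23.750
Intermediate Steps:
q(b, P) = (P + b)/(2*b) (q(b, P) = (P + b)/((2*b)) = (P + b)*(1/(2*b)) = (P + b)/(2*b))
Q(-6)*(-4) + q(4, -2) = -1*(-6)*(-4) + (½)*(-2 + 4)/4 = 6*(-4) + (½)*(¼)*2 = -24 + ¼ = -95/4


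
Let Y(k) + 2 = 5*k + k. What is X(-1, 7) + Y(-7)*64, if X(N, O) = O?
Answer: -2809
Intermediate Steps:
Y(k) = -2 + 6*k (Y(k) = -2 + (5*k + k) = -2 + 6*k)
X(-1, 7) + Y(-7)*64 = 7 + (-2 + 6*(-7))*64 = 7 + (-2 - 42)*64 = 7 - 44*64 = 7 - 2816 = -2809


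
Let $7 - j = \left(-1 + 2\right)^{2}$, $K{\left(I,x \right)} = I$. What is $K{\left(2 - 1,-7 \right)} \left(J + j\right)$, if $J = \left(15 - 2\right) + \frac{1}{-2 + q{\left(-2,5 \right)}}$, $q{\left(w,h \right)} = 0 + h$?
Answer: $\frac{58}{3} \approx 19.333$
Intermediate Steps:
$q{\left(w,h \right)} = h$
$j = 6$ ($j = 7 - \left(-1 + 2\right)^{2} = 7 - 1^{2} = 7 - 1 = 6$)
$J = \frac{40}{3}$ ($J = \left(15 - 2\right) + \frac{1}{-2 + 5} = 13 + \frac{1}{3} = \frac{40}{3} \approx 13.333$)
$K{\left(2 - 1,-7 \right)} \left(J + j\right) = \left(2 - 1\right) \left(\frac{40}{3} + 6\right) = \left(2 - 1\right) \frac{58}{3} = 1 \cdot \frac{58}{3} = \frac{58}{3}$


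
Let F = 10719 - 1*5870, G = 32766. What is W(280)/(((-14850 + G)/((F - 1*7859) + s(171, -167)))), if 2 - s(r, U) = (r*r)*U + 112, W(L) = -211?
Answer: -343235599/5972 ≈ -57474.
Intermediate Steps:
F = 4849 (F = 10719 - 5870 = 4849)
s(r, U) = -110 - U*r² (s(r, U) = 2 - ((r*r)*U + 112) = 2 - (r²*U + 112) = 2 - (U*r² + 112) = 2 - (112 + U*r²) = 2 + (-112 - U*r²) = -110 - U*r²)
W(280)/(((-14850 + G)/((F - 1*7859) + s(171, -167)))) = -211*((4849 - 1*7859) + (-110 - 1*(-167)*171²))/(-14850 + 32766) = -211/(17916/((4849 - 7859) + (-110 - 1*(-167)*29241))) = -211/(17916/(-3010 + (-110 + 4883247))) = -211/(17916/(-3010 + 4883137)) = -211/(17916/4880127) = -211/(17916*(1/4880127)) = -211/5972/1626709 = -211*1626709/5972 = -343235599/5972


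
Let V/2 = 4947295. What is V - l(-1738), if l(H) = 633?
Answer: 9893957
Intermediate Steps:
V = 9894590 (V = 2*4947295 = 9894590)
V - l(-1738) = 9894590 - 1*633 = 9894590 - 633 = 9893957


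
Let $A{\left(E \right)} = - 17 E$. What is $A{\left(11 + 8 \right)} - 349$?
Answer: $-672$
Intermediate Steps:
$A{\left(11 + 8 \right)} - 349 = - 17 \left(11 + 8\right) - 349 = \left(-17\right) 19 - 349 = -323 - 349 = -672$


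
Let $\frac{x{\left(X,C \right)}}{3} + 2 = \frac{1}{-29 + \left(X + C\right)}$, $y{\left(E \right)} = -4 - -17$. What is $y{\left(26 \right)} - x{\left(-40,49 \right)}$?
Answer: $\frac{383}{20} \approx 19.15$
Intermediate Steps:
$y{\left(E \right)} = 13$ ($y{\left(E \right)} = -4 + 17 = 13$)
$x{\left(X,C \right)} = -6 + \frac{3}{-29 + C + X}$ ($x{\left(X,C \right)} = -6 + \frac{3}{-29 + \left(X + C\right)} = -6 + \frac{3}{-29 + \left(C + X\right)} = -6 + \frac{3}{-29 + C + X}$)
$y{\left(26 \right)} - x{\left(-40,49 \right)} = 13 - \frac{3 \left(59 - 98 - -80\right)}{-29 + 49 - 40} = 13 - \frac{3 \left(59 - 98 + 80\right)}{-20} = 13 - 3 \left(- \frac{1}{20}\right) 41 = 13 - - \frac{123}{20} = 13 + \frac{123}{20} = \frac{383}{20}$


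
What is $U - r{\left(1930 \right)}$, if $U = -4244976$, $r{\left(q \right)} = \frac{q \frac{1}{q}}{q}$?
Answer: $- \frac{8192803681}{1930} \approx -4.245 \cdot 10^{6}$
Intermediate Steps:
$r{\left(q \right)} = \frac{1}{q}$ ($r{\left(q \right)} = 1 \frac{1}{q} = \frac{1}{q}$)
$U - r{\left(1930 \right)} = -4244976 - \frac{1}{1930} = - \frac{8192803681}{1930}$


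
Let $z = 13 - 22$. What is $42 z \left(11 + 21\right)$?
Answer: $-12096$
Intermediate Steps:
$z = -9$
$42 z \left(11 + 21\right) = 42 \left(-9\right) \left(11 + 21\right) = \left(-378\right) 32 = -12096$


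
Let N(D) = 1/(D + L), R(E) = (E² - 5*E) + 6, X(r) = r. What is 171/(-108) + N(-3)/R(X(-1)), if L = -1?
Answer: -77/48 ≈ -1.6042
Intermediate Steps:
R(E) = 6 + E² - 5*E
N(D) = 1/(-1 + D) (N(D) = 1/(D - 1) = 1/(-1 + D))
171/(-108) + N(-3)/R(X(-1)) = 171/(-108) + 1/((-1 - 3)*(6 + (-1)² - 5*(-1))) = 171*(-1/108) + 1/((-4)*(6 + 1 + 5)) = -19/12 - ¼/12 = -19/12 - ¼*1/12 = -19/12 - 1/48 = -77/48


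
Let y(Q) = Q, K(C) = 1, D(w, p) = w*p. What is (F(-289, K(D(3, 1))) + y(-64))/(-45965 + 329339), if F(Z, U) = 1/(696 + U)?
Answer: -14869/65837226 ≈ -0.00022584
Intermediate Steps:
D(w, p) = p*w
(F(-289, K(D(3, 1))) + y(-64))/(-45965 + 329339) = (1/(696 + 1) - 64)/(-45965 + 329339) = (1/697 - 64)/283374 = (1/697 - 64)*(1/283374) = -44607/697*1/283374 = -14869/65837226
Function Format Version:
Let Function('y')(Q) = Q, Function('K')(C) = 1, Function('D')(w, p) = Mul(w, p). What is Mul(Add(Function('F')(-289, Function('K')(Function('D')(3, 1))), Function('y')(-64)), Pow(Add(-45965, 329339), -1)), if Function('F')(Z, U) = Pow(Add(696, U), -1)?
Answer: Rational(-14869, 65837226) ≈ -0.00022584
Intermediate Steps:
Function('D')(w, p) = Mul(p, w)
Mul(Add(Function('F')(-289, Function('K')(Function('D')(3, 1))), Function('y')(-64)), Pow(Add(-45965, 329339), -1)) = Mul(Add(Pow(Add(696, 1), -1), -64), Pow(Add(-45965, 329339), -1)) = Mul(Add(Pow(697, -1), -64), Pow(283374, -1)) = Mul(Add(Rational(1, 697), -64), Rational(1, 283374)) = Mul(Rational(-44607, 697), Rational(1, 283374)) = Rational(-14869, 65837226)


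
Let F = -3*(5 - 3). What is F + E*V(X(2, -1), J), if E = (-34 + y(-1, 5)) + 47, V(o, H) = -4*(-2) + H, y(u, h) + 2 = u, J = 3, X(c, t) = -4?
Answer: 104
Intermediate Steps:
F = -6 (F = -3*2 = -6)
y(u, h) = -2 + u
V(o, H) = 8 + H
E = 10 (E = (-34 + (-2 - 1)) + 47 = (-34 - 3) + 47 = -37 + 47 = 10)
F + E*V(X(2, -1), J) = -6 + 10*(8 + 3) = -6 + 10*11 = -6 + 110 = 104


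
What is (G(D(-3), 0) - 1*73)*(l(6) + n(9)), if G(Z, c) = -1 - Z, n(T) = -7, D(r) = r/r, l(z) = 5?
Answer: 150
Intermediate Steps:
D(r) = 1
(G(D(-3), 0) - 1*73)*(l(6) + n(9)) = ((-1 - 1*1) - 1*73)*(5 - 7) = ((-1 - 1) - 73)*(-2) = (-2 - 73)*(-2) = -75*(-2) = 150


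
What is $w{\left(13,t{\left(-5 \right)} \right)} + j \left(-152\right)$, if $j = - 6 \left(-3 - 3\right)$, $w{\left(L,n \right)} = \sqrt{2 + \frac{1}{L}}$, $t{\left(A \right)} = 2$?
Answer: $-5472 + \frac{3 \sqrt{39}}{13} \approx -5470.6$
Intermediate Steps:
$j = 36$ ($j = \left(-6\right) \left(-6\right) = 36$)
$w{\left(13,t{\left(-5 \right)} \right)} + j \left(-152\right) = \sqrt{2 + \frac{1}{13}} + 36 \left(-152\right) = \sqrt{2 + \frac{1}{13}} - 5472 = \sqrt{\frac{27}{13}} - 5472 = \frac{3 \sqrt{39}}{13} - 5472 = -5472 + \frac{3 \sqrt{39}}{13}$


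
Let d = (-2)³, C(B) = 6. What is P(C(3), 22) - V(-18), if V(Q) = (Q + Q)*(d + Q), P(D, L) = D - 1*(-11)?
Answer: -919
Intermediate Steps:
P(D, L) = 11 + D (P(D, L) = D + 11 = 11 + D)
d = -8
V(Q) = 2*Q*(-8 + Q) (V(Q) = (Q + Q)*(-8 + Q) = (2*Q)*(-8 + Q) = 2*Q*(-8 + Q))
P(C(3), 22) - V(-18) = (11 + 6) - 2*(-18)*(-8 - 18) = 17 - 2*(-18)*(-26) = 17 - 1*936 = 17 - 936 = -919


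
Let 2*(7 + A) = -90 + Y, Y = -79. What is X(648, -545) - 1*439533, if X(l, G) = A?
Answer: -879249/2 ≈ -4.3962e+5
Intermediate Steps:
A = -183/2 (A = -7 + (-90 - 79)/2 = -7 + (1/2)*(-169) = -7 - 169/2 = -183/2 ≈ -91.500)
X(l, G) = -183/2
X(648, -545) - 1*439533 = -183/2 - 1*439533 = -183/2 - 439533 = -879249/2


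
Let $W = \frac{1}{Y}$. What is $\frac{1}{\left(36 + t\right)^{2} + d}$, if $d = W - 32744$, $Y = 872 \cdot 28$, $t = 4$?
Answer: $- \frac{24416}{760411903} \approx -3.2109 \cdot 10^{-5}$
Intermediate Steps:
$Y = 24416$
$W = \frac{1}{24416} \approx 4.0957 \cdot 10^{-5}$
$d = - \frac{799477503}{24416}$ ($d = \frac{1}{24416} - 32744 = - \frac{799477503}{24416} \approx -32744.0$)
$\frac{1}{\left(36 + t\right)^{2} + d} = \frac{1}{\left(36 + 4\right)^{2} - \frac{799477503}{24416}} = \frac{1}{40^{2} - \frac{799477503}{24416}} = \frac{1}{1600 - \frac{799477503}{24416}} = \frac{1}{- \frac{760411903}{24416}} = - \frac{24416}{760411903}$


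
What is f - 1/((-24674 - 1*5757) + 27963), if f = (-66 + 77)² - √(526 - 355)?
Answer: 298629/2468 - 3*√19 ≈ 107.92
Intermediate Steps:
f = 121 - 3*√19 (f = 11² - √171 = 121 - 3*√19 ≈ 107.92)
f - 1/((-24674 - 1*5757) + 27963) = (121 - 3*√19) - 1/((-24674 - 1*5757) + 27963) = (121 - 3*√19) - 1/((-24674 - 5757) + 27963) = (121 - 3*√19) - 1/(-30431 + 27963) = (121 - 3*√19) - 1/(-2468) = (121 - 3*√19) - 1*(-1/2468) = (121 - 3*√19) + 1/2468 = 298629/2468 - 3*√19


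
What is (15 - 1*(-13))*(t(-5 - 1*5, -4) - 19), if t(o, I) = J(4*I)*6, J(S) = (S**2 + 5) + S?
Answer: 40628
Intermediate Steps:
J(S) = 5 + S + S**2 (J(S) = (5 + S**2) + S = 5 + S + S**2)
t(o, I) = 30 + 24*I + 96*I**2 (t(o, I) = (5 + 4*I + (4*I)**2)*6 = (5 + 4*I + 16*I**2)*6 = 30 + 24*I + 96*I**2)
(15 - 1*(-13))*(t(-5 - 1*5, -4) - 19) = (15 - 1*(-13))*((30 + 24*(-4) + 96*(-4)**2) - 19) = (15 + 13)*((30 - 96 + 96*16) - 19) = 28*((30 - 96 + 1536) - 19) = 28*(1470 - 19) = 28*1451 = 40628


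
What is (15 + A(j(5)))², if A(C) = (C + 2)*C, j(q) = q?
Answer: 2500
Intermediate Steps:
A(C) = C*(2 + C) (A(C) = (2 + C)*C = C*(2 + C))
(15 + A(j(5)))² = (15 + 5*(2 + 5))² = (15 + 5*7)² = (15 + 35)² = 50² = 2500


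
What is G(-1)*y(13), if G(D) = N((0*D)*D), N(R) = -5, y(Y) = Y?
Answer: -65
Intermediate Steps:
G(D) = -5
G(-1)*y(13) = -5*13 = -65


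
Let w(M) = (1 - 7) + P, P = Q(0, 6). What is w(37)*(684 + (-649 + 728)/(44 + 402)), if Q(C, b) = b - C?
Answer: 0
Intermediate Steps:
P = 6 (P = 6 - 1*0 = 6 + 0 = 6)
w(M) = 0 (w(M) = (1 - 7) + 6 = -6 + 6 = 0)
w(37)*(684 + (-649 + 728)/(44 + 402)) = 0*(684 + (-649 + 728)/(44 + 402)) = 0*(684 + 79/446) = 0*(305143/446) = 0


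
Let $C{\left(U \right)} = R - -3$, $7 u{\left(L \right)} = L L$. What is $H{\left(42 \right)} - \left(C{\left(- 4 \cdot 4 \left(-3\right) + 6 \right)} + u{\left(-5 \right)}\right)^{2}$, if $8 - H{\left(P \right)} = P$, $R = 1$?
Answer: $- \frac{4475}{49} \approx -91.327$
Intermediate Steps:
$H{\left(P \right)} = 8 - P$
$u{\left(L \right)} = \frac{L^{2}}{7}$ ($u{\left(L \right)} = \frac{L L}{7} = \frac{L^{2}}{7}$)
$C{\left(U \right)} = 4$ ($C{\left(U \right)} = 1 - -3 = 1 + 3 = 4$)
$H{\left(42 \right)} - \left(C{\left(- 4 \cdot 4 \left(-3\right) + 6 \right)} + u{\left(-5 \right)}\right)^{2} = \left(8 - 42\right) - \left(4 + \frac{\left(-5\right)^{2}}{7}\right)^{2} = \left(8 - 42\right) - \left(4 + \frac{1}{7} \cdot 25\right)^{2} = -34 - \left(4 + \frac{25}{7}\right)^{2} = -34 - \left(\frac{53}{7}\right)^{2} = -34 - \frac{2809}{49} = - \frac{4475}{49}$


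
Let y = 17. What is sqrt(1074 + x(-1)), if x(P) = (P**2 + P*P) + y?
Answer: sqrt(1093) ≈ 33.061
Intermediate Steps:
x(P) = 17 + 2*P**2 (x(P) = (P**2 + P*P) + 17 = (P**2 + P**2) + 17 = 2*P**2 + 17 = 17 + 2*P**2)
sqrt(1074 + x(-1)) = sqrt(1074 + (17 + 2*(-1)**2)) = sqrt(1074 + (17 + 2*1)) = sqrt(1074 + (17 + 2)) = sqrt(1074 + 19) = sqrt(1093)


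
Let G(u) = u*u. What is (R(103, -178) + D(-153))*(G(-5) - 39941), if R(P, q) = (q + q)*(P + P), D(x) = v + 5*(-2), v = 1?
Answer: 2927639020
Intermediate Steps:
D(x) = -9 (D(x) = 1 + 5*(-2) = 1 - 10 = -9)
R(P, q) = 4*P*q (R(P, q) = (2*q)*(2*P) = 4*P*q)
G(u) = u²
(R(103, -178) + D(-153))*(G(-5) - 39941) = (4*103*(-178) - 9)*((-5)² - 39941) = (-73336 - 9)*(25 - 39941) = -73345*(-39916) = 2927639020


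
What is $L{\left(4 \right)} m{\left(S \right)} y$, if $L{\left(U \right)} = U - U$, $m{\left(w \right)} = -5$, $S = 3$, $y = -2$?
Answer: $0$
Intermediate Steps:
$L{\left(U \right)} = 0$
$L{\left(4 \right)} m{\left(S \right)} y = 0 \left(-5\right) \left(-2\right) = 0 \left(-2\right) = 0$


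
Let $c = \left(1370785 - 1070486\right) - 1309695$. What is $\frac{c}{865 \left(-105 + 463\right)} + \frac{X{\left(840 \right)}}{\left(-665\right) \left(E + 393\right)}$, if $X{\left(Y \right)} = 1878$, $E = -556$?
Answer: $- \frac{10883191916}{3356667965} \approx -3.2423$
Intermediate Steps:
$c = -1009396$ ($c = 300299 - 1309695 = -1009396$)
$\frac{c}{865 \left(-105 + 463\right)} + \frac{X{\left(840 \right)}}{\left(-665\right) \left(E + 393\right)} = - \frac{1009396}{865 \left(-105 + 463\right)} + \frac{1878}{\left(-665\right) \left(-556 + 393\right)} = - \frac{1009396}{865 \cdot 358} + \frac{1878}{\left(-665\right) \left(-163\right)} = - \frac{1009396}{309670} + \frac{1878}{108395} = \left(-1009396\right) \frac{1}{309670} + 1878 \cdot \frac{1}{108395} = - \frac{504698}{154835} + \frac{1878}{108395} = - \frac{10883191916}{3356667965}$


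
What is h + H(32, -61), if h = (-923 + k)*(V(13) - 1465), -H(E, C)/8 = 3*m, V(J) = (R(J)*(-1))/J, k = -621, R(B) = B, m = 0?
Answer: 2263504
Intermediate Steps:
V(J) = -1 (V(J) = (J*(-1))/J = (-J)/J = -1)
H(E, C) = 0 (H(E, C) = -24*0 = -8*0 = 0)
h = 2263504 (h = (-923 - 621)*(-1 - 1465) = -1544*(-1466) = 2263504)
h + H(32, -61) = 2263504 + 0 = 2263504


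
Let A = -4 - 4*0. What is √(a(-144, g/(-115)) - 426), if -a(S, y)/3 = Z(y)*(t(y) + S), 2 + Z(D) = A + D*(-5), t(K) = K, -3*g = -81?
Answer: I*√33251205/115 ≈ 50.142*I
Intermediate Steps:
g = 27 (g = -⅓*(-81) = 27)
A = -4 (A = -4 + 0 = -4)
Z(D) = -6 - 5*D (Z(D) = -2 + (-4 + D*(-5)) = -2 + (-4 - 5*D) = -6 - 5*D)
a(S, y) = -3*(-6 - 5*y)*(S + y) (a(S, y) = -3*(-6 - 5*y)*(y + S) = -3*(-6 - 5*y)*(S + y))
√(a(-144, g/(-115)) - 426) = √(3*(6 + 5*(27/(-115)))*(-144 + 27/(-115)) - 426) = √(3*(6 + 5*(27*(-1/115)))*(-144 + 27*(-1/115)) - 426) = √(3*(6 + 5*(-27/115))*(-144 - 27/115) - 426) = √(3*(6 - 27/23)*(-16587/115) - 426) = √(3*(111/23)*(-16587/115) - 426) = √(-5523471/2645 - 426) = √(-6650241/2645) = I*√33251205/115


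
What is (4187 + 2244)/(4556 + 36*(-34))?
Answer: 6431/3332 ≈ 1.9301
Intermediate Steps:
(4187 + 2244)/(4556 + 36*(-34)) = 6431/(4556 - 1224) = 6431/3332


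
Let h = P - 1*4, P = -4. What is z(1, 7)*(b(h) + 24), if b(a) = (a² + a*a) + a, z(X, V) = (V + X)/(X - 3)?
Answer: -576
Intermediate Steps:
z(X, V) = (V + X)/(-3 + X)
h = -8 (h = -4 - 1*4 = -4 - 4 = -8)
b(a) = a + 2*a² (b(a) = (a² + a²) + a = 2*a² + a = a + 2*a²)
z(1, 7)*(b(h) + 24) = ((7 + 1)/(-3 + 1))*(-8*(1 + 2*(-8)) + 24) = (8/(-2))*(-8*(1 - 16) + 24) = (-½*8)*(-8*(-15) + 24) = -4*(120 + 24) = -4*144 = -576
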